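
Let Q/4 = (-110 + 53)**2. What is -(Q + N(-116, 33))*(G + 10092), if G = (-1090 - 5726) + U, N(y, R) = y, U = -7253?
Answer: 51223760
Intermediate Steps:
G = -14069 (G = (-1090 - 5726) - 7253 = -6816 - 7253 = -14069)
Q = 12996 (Q = 4*(-110 + 53)**2 = 4*(-57)**2 = 4*3249 = 12996)
-(Q + N(-116, 33))*(G + 10092) = -(12996 - 116)*(-14069 + 10092) = -12880*(-3977) = -1*(-51223760) = 51223760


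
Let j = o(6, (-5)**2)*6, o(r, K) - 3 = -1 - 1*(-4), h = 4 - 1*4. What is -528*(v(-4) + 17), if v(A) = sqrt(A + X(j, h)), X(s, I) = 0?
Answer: -8976 - 1056*I ≈ -8976.0 - 1056.0*I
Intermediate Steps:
h = 0 (h = 4 - 4 = 0)
o(r, K) = 6 (o(r, K) = 3 + (-1 - 1*(-4)) = 3 + (-1 + 4) = 3 + 3 = 6)
j = 36 (j = 6*6 = 36)
v(A) = sqrt(A) (v(A) = sqrt(A + 0) = sqrt(A))
-528*(v(-4) + 17) = -528*(sqrt(-4) + 17) = -528*(2*I + 17) = -528*(17 + 2*I) = -22*(408 + 48*I) = -8976 - 1056*I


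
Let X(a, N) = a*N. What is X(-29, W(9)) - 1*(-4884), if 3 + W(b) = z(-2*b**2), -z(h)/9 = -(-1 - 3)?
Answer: 6015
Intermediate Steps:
z(h) = -36 (z(h) = -(-9)*(-1 - 3) = -(-9)*(-4) = -9*4 = -36)
W(b) = -39 (W(b) = -3 - 36 = -39)
X(a, N) = N*a
X(-29, W(9)) - 1*(-4884) = -39*(-29) - 1*(-4884) = 1131 + 4884 = 6015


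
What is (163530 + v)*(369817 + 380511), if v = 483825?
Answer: 485728582440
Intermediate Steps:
(163530 + v)*(369817 + 380511) = (163530 + 483825)*(369817 + 380511) = 647355*750328 = 485728582440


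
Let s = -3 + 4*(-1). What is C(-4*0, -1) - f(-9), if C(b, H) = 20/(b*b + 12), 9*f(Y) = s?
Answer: 22/9 ≈ 2.4444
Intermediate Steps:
s = -7 (s = -3 - 4 = -7)
f(Y) = -7/9 (f(Y) = (⅑)*(-7) = -7/9)
C(b, H) = 20/(12 + b²) (C(b, H) = 20/(b² + 12) = 20/(12 + b²))
C(-4*0, -1) - f(-9) = 20/(12 + (-4*0)²) - 1*(-7/9) = 20/(12 + 0²) + 7/9 = 20/(12 + 0) + 7/9 = 20/12 + 7/9 = 20*(1/12) + 7/9 = 5/3 + 7/9 = 22/9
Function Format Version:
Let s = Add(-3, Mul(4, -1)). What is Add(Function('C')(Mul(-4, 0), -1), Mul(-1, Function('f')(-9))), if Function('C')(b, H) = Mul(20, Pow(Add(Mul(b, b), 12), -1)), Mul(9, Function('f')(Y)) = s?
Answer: Rational(22, 9) ≈ 2.4444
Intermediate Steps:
s = -7 (s = Add(-3, -4) = -7)
Function('f')(Y) = Rational(-7, 9) (Function('f')(Y) = Mul(Rational(1, 9), -7) = Rational(-7, 9))
Function('C')(b, H) = Mul(20, Pow(Add(12, Pow(b, 2)), -1)) (Function('C')(b, H) = Mul(20, Pow(Add(Pow(b, 2), 12), -1)) = Mul(20, Pow(Add(12, Pow(b, 2)), -1)))
Add(Function('C')(Mul(-4, 0), -1), Mul(-1, Function('f')(-9))) = Add(Mul(20, Pow(Add(12, Pow(Mul(-4, 0), 2)), -1)), Mul(-1, Rational(-7, 9))) = Add(Mul(20, Pow(Add(12, Pow(0, 2)), -1)), Rational(7, 9)) = Add(Mul(20, Pow(Add(12, 0), -1)), Rational(7, 9)) = Add(Mul(20, Pow(12, -1)), Rational(7, 9)) = Add(Mul(20, Rational(1, 12)), Rational(7, 9)) = Add(Rational(5, 3), Rational(7, 9)) = Rational(22, 9)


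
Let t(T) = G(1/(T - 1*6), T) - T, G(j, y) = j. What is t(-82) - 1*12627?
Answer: -1103961/88 ≈ -12545.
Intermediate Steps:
t(T) = 1/(-6 + T) - T (t(T) = 1/(T - 1*6) - T = 1/(T - 6) - T = 1/(-6 + T) - T)
t(-82) - 1*12627 = (1 - 1*(-82)*(-6 - 82))/(-6 - 82) - 1*12627 = (1 - 1*(-82)*(-88))/(-88) - 12627 = -(1 - 7216)/88 - 12627 = -1/88*(-7215) - 12627 = 7215/88 - 12627 = -1103961/88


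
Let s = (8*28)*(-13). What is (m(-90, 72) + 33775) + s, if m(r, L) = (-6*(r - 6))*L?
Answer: 72335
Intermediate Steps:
m(r, L) = L*(36 - 6*r) (m(r, L) = (-6*(-6 + r))*L = (36 - 6*r)*L = L*(36 - 6*r))
s = -2912 (s = 224*(-13) = -2912)
(m(-90, 72) + 33775) + s = (6*72*(6 - 1*(-90)) + 33775) - 2912 = (6*72*(6 + 90) + 33775) - 2912 = (6*72*96 + 33775) - 2912 = (41472 + 33775) - 2912 = 75247 - 2912 = 72335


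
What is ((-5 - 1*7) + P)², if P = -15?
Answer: 729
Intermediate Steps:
((-5 - 1*7) + P)² = ((-5 - 1*7) - 15)² = ((-5 - 7) - 15)² = (-12 - 15)² = (-27)² = 729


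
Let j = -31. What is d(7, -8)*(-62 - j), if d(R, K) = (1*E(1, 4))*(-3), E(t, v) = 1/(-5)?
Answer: -93/5 ≈ -18.600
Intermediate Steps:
E(t, v) = -⅕
d(R, K) = ⅗ (d(R, K) = (1*(-⅕))*(-3) = -⅕*(-3) = ⅗)
d(7, -8)*(-62 - j) = 3*(-62 - 1*(-31))/5 = 3*(-62 + 31)/5 = (⅗)*(-31) = -93/5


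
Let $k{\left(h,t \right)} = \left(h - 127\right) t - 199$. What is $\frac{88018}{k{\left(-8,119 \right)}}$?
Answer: $- \frac{44009}{8132} \approx -5.4118$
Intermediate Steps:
$k{\left(h,t \right)} = -199 + t \left(-127 + h\right)$ ($k{\left(h,t \right)} = \left(-127 + h\right) t - 199 = t \left(-127 + h\right) - 199 = -199 + t \left(-127 + h\right)$)
$\frac{88018}{k{\left(-8,119 \right)}} = \frac{88018}{-199 - 15113 - 952} = \frac{88018}{-16264} = 88018 \left(- \frac{1}{16264}\right) = - \frac{44009}{8132}$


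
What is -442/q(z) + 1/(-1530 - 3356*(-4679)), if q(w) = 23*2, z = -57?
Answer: -5052412251/525816662 ≈ -9.6087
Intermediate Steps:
q(w) = 46
-442/q(z) + 1/(-1530 - 3356*(-4679)) = -442/46 + 1/(-1530 - 3356*(-4679)) = -442*1/46 - 1/4679/(-4886) = -221/23 - 1/4886*(-1/4679) = -221/23 + 1/22861594 = -5052412251/525816662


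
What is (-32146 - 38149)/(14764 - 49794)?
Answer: 14059/7006 ≈ 2.0067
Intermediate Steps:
(-32146 - 38149)/(14764 - 49794) = -70295/(-35030) = -70295*(-1/35030) = 14059/7006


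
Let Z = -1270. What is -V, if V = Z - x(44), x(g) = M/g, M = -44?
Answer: 1269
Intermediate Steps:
x(g) = -44/g
V = -1269 (V = -1270 - (-44)/44 = -1270 - 1*(-1) = -1270 + 1 = -1269)
-V = -1*(-1269) = 1269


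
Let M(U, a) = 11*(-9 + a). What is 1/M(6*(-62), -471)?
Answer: -1/5280 ≈ -0.00018939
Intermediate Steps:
M(U, a) = -99 + 11*a
1/M(6*(-62), -471) = 1/(-99 + 11*(-471)) = 1/(-99 - 5181) = 1/(-5280) = -1/5280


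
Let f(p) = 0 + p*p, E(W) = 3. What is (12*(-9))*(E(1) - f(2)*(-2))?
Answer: -1188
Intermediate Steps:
f(p) = p**2 (f(p) = 0 + p**2 = p**2)
(12*(-9))*(E(1) - f(2)*(-2)) = (12*(-9))*(3 - 2**2*(-2)) = -108*(3 - 4*(-2)) = -108*(3 - 1*(-8)) = -108*(3 + 8) = -108*11 = -1188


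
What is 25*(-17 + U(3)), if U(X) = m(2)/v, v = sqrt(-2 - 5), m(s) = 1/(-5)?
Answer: -425 + 5*I*sqrt(7)/7 ≈ -425.0 + 1.8898*I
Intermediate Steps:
m(s) = -1/5
v = I*sqrt(7) (v = sqrt(-7) = I*sqrt(7) ≈ 2.6458*I)
U(X) = I*sqrt(7)/35 (U(X) = -(-I*sqrt(7)/7)/5 = -(-1)*I*sqrt(7)/35 = I*sqrt(7)/35)
25*(-17 + U(3)) = 25*(-17 + I*sqrt(7)/35) = -425 + 5*I*sqrt(7)/7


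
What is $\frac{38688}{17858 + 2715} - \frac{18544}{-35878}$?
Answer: $\frac{884776888}{369059047} \approx 2.3974$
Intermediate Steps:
$\frac{38688}{17858 + 2715} - \frac{18544}{-35878} = \frac{38688}{20573} - - \frac{9272}{17939} = 38688 \cdot \frac{1}{20573} + \frac{9272}{17939} = \frac{38688}{20573} + \frac{9272}{17939} = \frac{884776888}{369059047}$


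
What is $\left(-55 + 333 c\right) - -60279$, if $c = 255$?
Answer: $145139$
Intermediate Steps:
$\left(-55 + 333 c\right) - -60279 = \left(-55 + 333 \cdot 255\right) - -60279 = \left(-55 + 84915\right) + 60279 = 84860 + 60279 = 145139$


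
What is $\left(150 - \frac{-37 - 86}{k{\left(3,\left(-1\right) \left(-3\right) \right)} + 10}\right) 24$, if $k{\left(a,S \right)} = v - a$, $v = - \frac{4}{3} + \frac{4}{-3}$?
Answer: $\frac{55656}{13} \approx 4281.2$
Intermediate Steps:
$v = - \frac{8}{3}$ ($v = \left(-4\right) \frac{1}{3} + 4 \left(- \frac{1}{3}\right) = - \frac{4}{3} - \frac{4}{3} = - \frac{8}{3} \approx -2.6667$)
$k{\left(a,S \right)} = - \frac{8}{3} - a$
$\left(150 - \frac{-37 - 86}{k{\left(3,\left(-1\right) \left(-3\right) \right)} + 10}\right) 24 = \left(150 - \frac{-37 - 86}{\left(- \frac{8}{3} - 3\right) + 10}\right) 24 = \left(150 - - \frac{123}{\left(- \frac{8}{3} - 3\right) + 10}\right) 24 = \left(150 - - \frac{123}{- \frac{17}{3} + 10}\right) 24 = \left(150 - - \frac{123}{\frac{13}{3}}\right) 24 = \left(150 - \left(-123\right) \frac{3}{13}\right) 24 = \left(150 - - \frac{369}{13}\right) 24 = \left(150 + \frac{369}{13}\right) 24 = \frac{2319}{13} \cdot 24 = \frac{55656}{13}$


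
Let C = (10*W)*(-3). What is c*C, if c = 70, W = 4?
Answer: -8400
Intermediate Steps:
C = -120 (C = (10*4)*(-3) = 40*(-3) = -120)
c*C = 70*(-120) = -8400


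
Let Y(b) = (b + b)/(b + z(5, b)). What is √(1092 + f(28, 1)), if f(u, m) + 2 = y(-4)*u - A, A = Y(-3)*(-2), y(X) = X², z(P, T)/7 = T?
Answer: √6154/2 ≈ 39.224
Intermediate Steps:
z(P, T) = 7*T
Y(b) = ¼ (Y(b) = (b + b)/(b + 7*b) = (2*b)/((8*b)) = (2*b)*(1/(8*b)) = ¼)
A = -½ (A = (¼)*(-2) = -½ ≈ -0.50000)
f(u, m) = -3/2 + 16*u (f(u, m) = -2 + ((-4)²*u - 1*(-½)) = -2 + (16*u + ½) = -2 + (½ + 16*u) = -3/2 + 16*u)
√(1092 + f(28, 1)) = √(1092 + (-3/2 + 16*28)) = √(1092 + (-3/2 + 448)) = √(1092 + 893/2) = √(3077/2) = √6154/2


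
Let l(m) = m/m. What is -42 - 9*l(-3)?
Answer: -51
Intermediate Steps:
l(m) = 1
-42 - 9*l(-3) = -42 - 9*1 = -42 - 9 = -51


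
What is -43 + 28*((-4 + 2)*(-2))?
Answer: 69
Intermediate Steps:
-43 + 28*((-4 + 2)*(-2)) = -43 + 28*(-2*(-2)) = -43 + 28*4 = -43 + 112 = 69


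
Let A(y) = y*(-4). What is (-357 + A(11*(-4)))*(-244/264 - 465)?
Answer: 5565931/66 ≈ 84332.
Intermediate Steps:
A(y) = -4*y
(-357 + A(11*(-4)))*(-244/264 - 465) = (-357 - 44*(-4))*(-244/264 - 465) = (-357 - 4*(-44))*(-244*1/264 - 465) = (-357 + 176)*(-61/66 - 465) = -181*(-30751/66) = 5565931/66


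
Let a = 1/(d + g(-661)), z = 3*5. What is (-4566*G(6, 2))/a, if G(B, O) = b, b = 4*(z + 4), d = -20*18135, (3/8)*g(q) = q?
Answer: 126474376736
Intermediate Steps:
g(q) = 8*q/3
z = 15
d = -362700
b = 76 (b = 4*(15 + 4) = 4*19 = 76)
G(B, O) = 76
a = -3/1093388 (a = 1/(-362700 + (8/3)*(-661)) = 1/(-362700 - 5288/3) = 1/(-1093388/3) = -3/1093388 ≈ -2.7438e-6)
(-4566*G(6, 2))/a = (-4566*76)/(-3/1093388) = -347016*(-1093388/3) = 126474376736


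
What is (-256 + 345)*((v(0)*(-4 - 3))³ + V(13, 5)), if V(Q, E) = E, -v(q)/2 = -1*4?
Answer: -15629379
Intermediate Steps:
v(q) = 8 (v(q) = -(-2)*4 = -2*(-4) = 8)
(-256 + 345)*((v(0)*(-4 - 3))³ + V(13, 5)) = (-256 + 345)*((8*(-4 - 3))³ + 5) = 89*((8*(-7))³ + 5) = 89*((-56)³ + 5) = 89*(-175616 + 5) = 89*(-175611) = -15629379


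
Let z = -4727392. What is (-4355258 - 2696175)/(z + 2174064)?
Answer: 7051433/2553328 ≈ 2.7617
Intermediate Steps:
(-4355258 - 2696175)/(z + 2174064) = (-4355258 - 2696175)/(-4727392 + 2174064) = -7051433/(-2553328) = -7051433*(-1/2553328) = 7051433/2553328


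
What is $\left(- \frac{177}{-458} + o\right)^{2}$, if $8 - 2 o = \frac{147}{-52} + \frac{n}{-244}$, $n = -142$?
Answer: $\frac{64052122608049}{2110558106176} \approx 30.348$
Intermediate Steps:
$o = \frac{32497}{6344}$ ($o = 4 - \frac{\frac{147}{-52} - \frac{142}{-244}}{2} = 4 - \frac{147 \left(- \frac{1}{52}\right) - - \frac{71}{122}}{2} = 4 - \frac{- \frac{147}{52} + \frac{71}{122}}{2} = 4 - - \frac{7121}{6344} = 4 + \frac{7121}{6344} = \frac{32497}{6344} \approx 5.1225$)
$\left(- \frac{177}{-458} + o\right)^{2} = \left(- \frac{177}{-458} + \frac{32497}{6344}\right)^{2} = \left(\left(-177\right) \left(- \frac{1}{458}\right) + \frac{32497}{6344}\right)^{2} = \left(\frac{177}{458} + \frac{32497}{6344}\right)^{2} = \left(\frac{8003257}{1452776}\right)^{2} = \frac{64052122608049}{2110558106176}$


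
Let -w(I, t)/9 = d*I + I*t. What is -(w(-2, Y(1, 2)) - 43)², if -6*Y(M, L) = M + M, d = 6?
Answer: -3481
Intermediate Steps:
Y(M, L) = -M/3 (Y(M, L) = -(M + M)/6 = -M/3)
w(I, t) = -54*I - 9*I*t (w(I, t) = -9*(6*I + I*t) = -54*I - 9*I*t)
-(w(-2, Y(1, 2)) - 43)² = -(-9*(-2)*(6 - ⅓*1) - 43)² = -(-9*(-2)*(6 - ⅓) - 43)² = -(-9*(-2)*17/3 - 43)² = -(102 - 43)² = -1*59² = -1*3481 = -3481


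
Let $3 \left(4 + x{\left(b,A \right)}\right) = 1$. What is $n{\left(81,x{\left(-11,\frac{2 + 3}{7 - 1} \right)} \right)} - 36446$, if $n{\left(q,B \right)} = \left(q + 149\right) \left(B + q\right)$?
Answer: $- \frac{55978}{3} \approx -18659.0$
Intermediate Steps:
$x{\left(b,A \right)} = - \frac{11}{3}$ ($x{\left(b,A \right)} = -4 + \frac{1}{3} \cdot 1 = -4 + \frac{1}{3} = - \frac{11}{3}$)
$n{\left(q,B \right)} = \left(149 + q\right) \left(B + q\right)$
$n{\left(81,x{\left(-11,\frac{2 + 3}{7 - 1} \right)} \right)} - 36446 = \left(81^{2} + 149 \left(- \frac{11}{3}\right) + 149 \cdot 81 - 297\right) - 36446 = \left(6561 - \frac{1639}{3} + 12069 - 297\right) - 36446 = \frac{53360}{3} - 36446 = - \frac{55978}{3}$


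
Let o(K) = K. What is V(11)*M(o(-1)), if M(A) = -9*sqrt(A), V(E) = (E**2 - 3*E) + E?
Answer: -891*I ≈ -891.0*I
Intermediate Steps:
V(E) = E**2 - 2*E
V(11)*M(o(-1)) = (11*(-2 + 11))*(-9*I) = (11*9)*(-9*I) = 99*(-9*I) = -891*I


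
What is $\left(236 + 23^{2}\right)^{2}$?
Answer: $585225$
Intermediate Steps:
$\left(236 + 23^{2}\right)^{2} = \left(236 + 529\right)^{2} = 765^{2} = 585225$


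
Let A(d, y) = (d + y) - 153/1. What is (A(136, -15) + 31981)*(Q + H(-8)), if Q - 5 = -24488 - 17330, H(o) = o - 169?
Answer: -1341538510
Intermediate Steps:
H(o) = -169 + o
Q = -41813 (Q = 5 + (-24488 - 17330) = 5 - 41818 = -41813)
A(d, y) = -153 + d + y (A(d, y) = (d + y) - 153*1 = (d + y) - 153 = -153 + d + y)
(A(136, -15) + 31981)*(Q + H(-8)) = ((-153 + 136 - 15) + 31981)*(-41813 + (-169 - 8)) = (-32 + 31981)*(-41813 - 177) = 31949*(-41990) = -1341538510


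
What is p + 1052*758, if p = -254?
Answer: 797162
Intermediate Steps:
p + 1052*758 = -254 + 1052*758 = -254 + 797416 = 797162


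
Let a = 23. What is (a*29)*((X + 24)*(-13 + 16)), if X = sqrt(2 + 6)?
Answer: 48024 + 4002*sqrt(2) ≈ 53684.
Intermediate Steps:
X = 2*sqrt(2) (X = sqrt(8) = 2*sqrt(2) ≈ 2.8284)
(a*29)*((X + 24)*(-13 + 16)) = (23*29)*((2*sqrt(2) + 24)*(-13 + 16)) = 667*((24 + 2*sqrt(2))*3) = 667*(72 + 6*sqrt(2)) = 48024 + 4002*sqrt(2)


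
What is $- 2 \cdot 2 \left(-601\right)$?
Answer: $2404$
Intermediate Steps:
$- 2 \cdot 2 \left(-601\right) = \left(-2\right) \left(-1202\right) = 2404$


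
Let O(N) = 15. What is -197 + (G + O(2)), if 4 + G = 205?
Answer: 19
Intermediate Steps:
G = 201 (G = -4 + 205 = 201)
-197 + (G + O(2)) = -197 + (201 + 15) = -197 + 216 = 19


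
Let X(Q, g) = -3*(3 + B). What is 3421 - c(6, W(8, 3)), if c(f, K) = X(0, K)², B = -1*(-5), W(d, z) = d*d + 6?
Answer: 2845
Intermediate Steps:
W(d, z) = 6 + d² (W(d, z) = d² + 6 = 6 + d²)
B = 5
X(Q, g) = -24 (X(Q, g) = -3*(3 + 5) = -3*8 = -24)
c(f, K) = 576 (c(f, K) = (-24)² = 576)
3421 - c(6, W(8, 3)) = 3421 - 1*576 = 3421 - 576 = 2845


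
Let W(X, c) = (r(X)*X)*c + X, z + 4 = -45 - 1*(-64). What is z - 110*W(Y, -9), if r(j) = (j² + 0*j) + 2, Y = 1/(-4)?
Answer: -14975/32 ≈ -467.97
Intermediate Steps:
z = 15 (z = -4 + (-45 - 1*(-64)) = -4 + (-45 + 64) = -4 + 19 = 15)
Y = -¼ ≈ -0.25000
r(j) = 2 + j² (r(j) = (j² + 0) + 2 = j² + 2 = 2 + j²)
W(X, c) = X + X*c*(2 + X²) (W(X, c) = ((2 + X²)*X)*c + X = (X*(2 + X²))*c + X = X*c*(2 + X²) + X = X + X*c*(2 + X²))
z - 110*W(Y, -9) = 15 - (-55)*(1 - 9*(2 + (-¼)²))/2 = 15 - (-55)*(1 - 9*(2 + 1/16))/2 = 15 - (-55)*(1 - 9*33/16)/2 = 15 - (-55)*(1 - 297/16)/2 = 15 - (-55)*(-281)/(2*16) = 15 - 110*281/64 = 15 - 15455/32 = -14975/32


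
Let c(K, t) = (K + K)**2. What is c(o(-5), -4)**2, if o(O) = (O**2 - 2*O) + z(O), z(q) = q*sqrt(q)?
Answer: 9560000 - 12320000*I*sqrt(5) ≈ 9.56e+6 - 2.7548e+7*I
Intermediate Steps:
z(q) = q**(3/2)
o(O) = O**2 + O**(3/2) - 2*O (o(O) = (O**2 - 2*O) + O**(3/2) = O**2 + O**(3/2) - 2*O)
c(K, t) = 4*K**2 (c(K, t) = (2*K)**2 = 4*K**2)
c(o(-5), -4)**2 = (4*((-5)**2 + (-5)**(3/2) - 2*(-5))**2)**2 = (4*(25 - 5*I*sqrt(5) + 10)**2)**2 = (4*(35 - 5*I*sqrt(5))**2)**2 = 16*(35 - 5*I*sqrt(5))**4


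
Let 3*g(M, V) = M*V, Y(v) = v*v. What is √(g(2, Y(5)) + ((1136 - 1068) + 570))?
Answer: 2*√1473/3 ≈ 25.586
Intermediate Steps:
Y(v) = v²
g(M, V) = M*V/3 (g(M, V) = (M*V)/3 = M*V/3)
√(g(2, Y(5)) + ((1136 - 1068) + 570)) = √((⅓)*2*5² + ((1136 - 1068) + 570)) = √((⅓)*2*25 + (68 + 570)) = √(50/3 + 638) = √(1964/3) = 2*√1473/3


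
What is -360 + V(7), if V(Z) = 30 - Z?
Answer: -337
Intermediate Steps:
-360 + V(7) = -360 + (30 - 1*7) = -360 + (30 - 7) = -360 + 23 = -337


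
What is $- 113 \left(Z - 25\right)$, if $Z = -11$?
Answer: $4068$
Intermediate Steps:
$- 113 \left(Z - 25\right) = - 113 \left(-11 - 25\right) = \left(-113\right) \left(-36\right) = 4068$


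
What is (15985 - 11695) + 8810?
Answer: 13100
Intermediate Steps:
(15985 - 11695) + 8810 = 4290 + 8810 = 13100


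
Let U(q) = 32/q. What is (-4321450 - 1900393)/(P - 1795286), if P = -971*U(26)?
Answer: 80883959/23354254 ≈ 3.4633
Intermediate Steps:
P = -15536/13 (P = -31072/26 = -971*16/13 = -15536/13 ≈ -1195.1)
(-4321450 - 1900393)/(P - 1795286) = (-4321450 - 1900393)/(-15536/13 - 1795286) = -6221843/(-23354254/13) = -6221843*(-13/23354254) = 80883959/23354254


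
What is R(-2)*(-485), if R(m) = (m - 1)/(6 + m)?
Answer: 1455/4 ≈ 363.75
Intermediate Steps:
R(m) = (-1 + m)/(6 + m)
R(-2)*(-485) = ((-1 - 2)/(6 - 2))*(-485) = (-3/4)*(-485) = ((1/4)*(-3))*(-485) = -3/4*(-485) = 1455/4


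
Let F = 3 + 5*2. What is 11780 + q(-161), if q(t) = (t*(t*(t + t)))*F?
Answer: -108493526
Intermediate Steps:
F = 13 (F = 3 + 10 = 13)
q(t) = 26*t³ (q(t) = (t*(t*(t + t)))*13 = (t*(t*(2*t)))*13 = (t*(2*t²))*13 = (2*t³)*13 = 26*t³)
11780 + q(-161) = 11780 + 26*(-161)³ = 11780 + 26*(-4173281) = 11780 - 108505306 = -108493526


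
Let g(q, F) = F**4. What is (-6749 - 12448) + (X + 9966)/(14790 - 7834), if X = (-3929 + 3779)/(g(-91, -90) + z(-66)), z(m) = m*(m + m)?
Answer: -1460282819589457/76073960112 ≈ -19196.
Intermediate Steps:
z(m) = 2*m**2 (z(m) = m*(2*m) = 2*m**2)
X = -25/10936452 (X = (-3929 + 3779)/((-90)**4 + 2*(-66)**2) = -150/(65610000 + 2*4356) = -150/(65610000 + 8712) = -150/65618712 = -150*1/65618712 = -25/10936452 ≈ -2.2859e-6)
(-6749 - 12448) + (X + 9966)/(14790 - 7834) = (-6749 - 12448) + (-25/10936452 + 9966)/(14790 - 7834) = -19197 + (108992680607/10936452)/6956 = -19197 + (108992680607/10936452)*(1/6956) = -19197 + 108992680607/76073960112 = -1460282819589457/76073960112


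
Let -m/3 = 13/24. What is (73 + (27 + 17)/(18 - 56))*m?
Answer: -17745/152 ≈ -116.74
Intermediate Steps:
m = -13/8 (m = -39/24 = -3*13/24 = -13/8 ≈ -1.6250)
(73 + (27 + 17)/(18 - 56))*m = (73 + (27 + 17)/(18 - 56))*(-13/8) = (73 + 44/(-38))*(-13/8) = (73 + 44*(-1/38))*(-13/8) = (73 - 22/19)*(-13/8) = (1365/19)*(-13/8) = -17745/152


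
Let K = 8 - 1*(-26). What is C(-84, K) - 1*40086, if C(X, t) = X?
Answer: -40170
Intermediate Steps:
K = 34 (K = 8 + 26 = 34)
C(-84, K) - 1*40086 = -84 - 1*40086 = -84 - 40086 = -40170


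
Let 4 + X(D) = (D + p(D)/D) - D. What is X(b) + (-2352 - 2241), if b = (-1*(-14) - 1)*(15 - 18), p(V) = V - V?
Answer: -4597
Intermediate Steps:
p(V) = 0
b = -39 (b = (14 - 1)*(-3) = 13*(-3) = -39)
X(D) = -4 (X(D) = -4 + ((D + 0/D) - D) = -4 + ((D + 0) - D) = -4 + (D - D) = -4 + 0 = -4)
X(b) + (-2352 - 2241) = -4 + (-2352 - 2241) = -4 - 4593 = -4597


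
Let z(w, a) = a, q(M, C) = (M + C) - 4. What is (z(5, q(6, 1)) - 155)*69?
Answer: -10488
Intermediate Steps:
q(M, C) = -4 + C + M (q(M, C) = (C + M) - 4 = -4 + C + M)
(z(5, q(6, 1)) - 155)*69 = ((-4 + 1 + 6) - 155)*69 = (3 - 155)*69 = -152*69 = -10488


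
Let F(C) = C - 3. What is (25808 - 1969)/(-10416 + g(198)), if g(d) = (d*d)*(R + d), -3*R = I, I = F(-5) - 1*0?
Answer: 23839/7856520 ≈ 0.0030343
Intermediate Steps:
F(C) = -3 + C
I = -8 (I = (-3 - 5) - 1*0 = -8 + 0 = -8)
R = 8/3 (R = -⅓*(-8) = 8/3 ≈ 2.6667)
g(d) = d²*(8/3 + d) (g(d) = (d*d)*(8/3 + d) = d²*(8/3 + d))
(25808 - 1969)/(-10416 + g(198)) = (25808 - 1969)/(-10416 + 198²*(8/3 + 198)) = 23839/(-10416 + 39204*(602/3)) = 23839/(-10416 + 7866936) = 23839/7856520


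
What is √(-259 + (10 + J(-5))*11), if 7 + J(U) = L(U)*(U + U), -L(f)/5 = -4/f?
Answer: √214 ≈ 14.629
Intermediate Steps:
L(f) = 20/f (L(f) = -(-20)/f = 20/f)
J(U) = 33 (J(U) = -7 + (20/U)*(U + U) = -7 + (20/U)*(2*U) = -7 + 40 = 33)
√(-259 + (10 + J(-5))*11) = √(-259 + (10 + 33)*11) = √(-259 + 43*11) = √(-259 + 473) = √214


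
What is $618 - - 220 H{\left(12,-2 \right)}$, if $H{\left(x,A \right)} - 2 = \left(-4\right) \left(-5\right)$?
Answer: $5458$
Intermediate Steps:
$H{\left(x,A \right)} = 22$ ($H{\left(x,A \right)} = 2 - -20 = 2 + 20 = 22$)
$618 - - 220 H{\left(12,-2 \right)} = 618 - \left(-220\right) 22 = 618 - -4840 = 618 + 4840 = 5458$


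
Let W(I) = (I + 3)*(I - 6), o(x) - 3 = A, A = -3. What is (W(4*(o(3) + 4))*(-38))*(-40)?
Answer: 288800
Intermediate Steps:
o(x) = 0 (o(x) = 3 - 3 = 0)
W(I) = (-6 + I)*(3 + I) (W(I) = (3 + I)*(-6 + I) = (-6 + I)*(3 + I))
(W(4*(o(3) + 4))*(-38))*(-40) = ((-18 + (4*(0 + 4))² - 12*(0 + 4))*(-38))*(-40) = ((-18 + (4*4)² - 12*4)*(-38))*(-40) = ((-18 + 16² - 3*16)*(-38))*(-40) = ((-18 + 256 - 48)*(-38))*(-40) = (190*(-38))*(-40) = -7220*(-40) = 288800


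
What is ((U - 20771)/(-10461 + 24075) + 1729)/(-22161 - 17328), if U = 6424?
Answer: -23524259/537603246 ≈ -0.043758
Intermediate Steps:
((U - 20771)/(-10461 + 24075) + 1729)/(-22161 - 17328) = ((6424 - 20771)/(-10461 + 24075) + 1729)/(-22161 - 17328) = (-14347/13614 + 1729)/(-39489) = (-14347*1/13614 + 1729)*(-1/39489) = (-14347/13614 + 1729)*(-1/39489) = (23524259/13614)*(-1/39489) = -23524259/537603246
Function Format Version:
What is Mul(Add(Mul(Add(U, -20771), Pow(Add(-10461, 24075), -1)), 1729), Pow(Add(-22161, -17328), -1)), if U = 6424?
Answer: Rational(-23524259, 537603246) ≈ -0.043758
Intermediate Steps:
Mul(Add(Mul(Add(U, -20771), Pow(Add(-10461, 24075), -1)), 1729), Pow(Add(-22161, -17328), -1)) = Mul(Add(Mul(Add(6424, -20771), Pow(Add(-10461, 24075), -1)), 1729), Pow(Add(-22161, -17328), -1)) = Mul(Add(Mul(-14347, Pow(13614, -1)), 1729), Pow(-39489, -1)) = Mul(Add(Mul(-14347, Rational(1, 13614)), 1729), Rational(-1, 39489)) = Mul(Add(Rational(-14347, 13614), 1729), Rational(-1, 39489)) = Mul(Rational(23524259, 13614), Rational(-1, 39489)) = Rational(-23524259, 537603246)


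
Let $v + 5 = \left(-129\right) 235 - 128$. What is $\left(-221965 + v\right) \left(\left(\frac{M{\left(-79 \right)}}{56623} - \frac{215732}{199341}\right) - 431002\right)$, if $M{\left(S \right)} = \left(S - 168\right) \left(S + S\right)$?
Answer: $\frac{1639453451271873872}{15069807} \approx 1.0879 \cdot 10^{11}$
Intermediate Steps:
$v = -30448$ ($v = -5 - 30443 = -30448$)
$M{\left(S \right)} = 2 S \left(-168 + S\right)$ ($M{\left(S \right)} = \left(-168 + S\right) 2 S = 2 S \left(-168 + S\right)$)
$\left(-221965 + v\right) \left(\left(\frac{M{\left(-79 \right)}}{56623} - \frac{215732}{199341}\right) - 431002\right) = \left(-221965 - 30448\right) \left(\left(\frac{2 \left(-79\right) \left(-168 - 79\right)}{56623} - \frac{215732}{199341}\right) - 431002\right) = - 252413 \left(\left(2 \left(-79\right) \left(-247\right) \frac{1}{56623} - \frac{215732}{199341}\right) - 431002\right) = - 252413 \left(\left(39026 \cdot \frac{1}{56623} - \frac{215732}{199341}\right) - 431002\right) = - 252413 \left(\left(\frac{39026}{56623} - \frac{215732}{199341}\right) - 431002\right) = - 252413 \left(- \frac{4435911170}{11287285443} - 431002\right) = \left(-252413\right) \left(- \frac{4864847036415056}{11287285443}\right) = \frac{1639453451271873872}{15069807}$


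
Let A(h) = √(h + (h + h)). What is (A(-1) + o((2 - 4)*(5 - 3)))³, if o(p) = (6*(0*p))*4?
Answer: -3*I*√3 ≈ -5.1962*I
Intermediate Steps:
o(p) = 0 (o(p) = (6*0)*4 = 0*4 = 0)
A(h) = √3*√h (A(h) = √(h + 2*h) = √(3*h) = √3*√h)
(A(-1) + o((2 - 4)*(5 - 3)))³ = (√3*√(-1) + 0)³ = (√3*I + 0)³ = (I*√3 + 0)³ = (I*√3)³ = -3*I*√3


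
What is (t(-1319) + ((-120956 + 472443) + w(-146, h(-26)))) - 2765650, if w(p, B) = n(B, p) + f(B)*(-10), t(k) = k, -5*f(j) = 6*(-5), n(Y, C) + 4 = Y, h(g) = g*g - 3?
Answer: -2414873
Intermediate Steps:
h(g) = -3 + g² (h(g) = g² - 3 = -3 + g²)
n(Y, C) = -4 + Y
f(j) = 6 (f(j) = -6*(-5)/5 = -⅕*(-30) = 6)
w(p, B) = -64 + B (w(p, B) = (-4 + B) + 6*(-10) = (-4 + B) - 60 = -64 + B)
(t(-1319) + ((-120956 + 472443) + w(-146, h(-26)))) - 2765650 = (-1319 + ((-120956 + 472443) + (-64 + (-3 + (-26)²)))) - 2765650 = (-1319 + (351487 + (-64 + (-3 + 676)))) - 2765650 = (-1319 + (351487 + (-64 + 673))) - 2765650 = (-1319 + (351487 + 609)) - 2765650 = (-1319 + 352096) - 2765650 = 350777 - 2765650 = -2414873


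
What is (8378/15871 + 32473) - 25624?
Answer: 1842523/269 ≈ 6849.5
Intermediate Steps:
(8378/15871 + 32473) - 25624 = (8378*(1/15871) + 32473) - 25624 = (142/269 + 32473) - 25624 = 8735379/269 - 25624 = 1842523/269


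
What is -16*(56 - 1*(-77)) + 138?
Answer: -1990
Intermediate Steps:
-16*(56 - 1*(-77)) + 138 = -16*(56 + 77) + 138 = -16*133 + 138 = -2128 + 138 = -1990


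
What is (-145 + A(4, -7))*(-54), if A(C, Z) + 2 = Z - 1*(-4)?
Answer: 8100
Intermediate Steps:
A(C, Z) = 2 + Z (A(C, Z) = -2 + (Z - 1*(-4)) = -2 + (Z + 4) = -2 + (4 + Z) = 2 + Z)
(-145 + A(4, -7))*(-54) = (-145 + (2 - 7))*(-54) = (-145 - 5)*(-54) = -150*(-54) = 8100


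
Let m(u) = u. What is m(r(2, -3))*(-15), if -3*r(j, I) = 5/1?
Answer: 25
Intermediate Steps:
r(j, I) = -5/3 (r(j, I) = -5/(3*1) = -5/3)
m(r(2, -3))*(-15) = -5/3*(-15) = 25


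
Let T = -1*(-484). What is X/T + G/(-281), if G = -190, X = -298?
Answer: 4111/68002 ≈ 0.060454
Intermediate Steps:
T = 484
X/T + G/(-281) = -298/484 - 190/(-281) = -298*1/484 - 190*(-1/281) = -149/242 + 190/281 = 4111/68002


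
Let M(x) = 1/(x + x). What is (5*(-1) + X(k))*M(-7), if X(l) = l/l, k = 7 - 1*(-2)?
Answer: 2/7 ≈ 0.28571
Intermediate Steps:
M(x) = 1/(2*x)
k = 9 (k = 7 + 2 = 9)
X(l) = 1
(5*(-1) + X(k))*M(-7) = (5*(-1) + 1)*((½)/(-7)) = (-5 + 1)*((½)*(-⅐)) = -4*(-1/14) = 2/7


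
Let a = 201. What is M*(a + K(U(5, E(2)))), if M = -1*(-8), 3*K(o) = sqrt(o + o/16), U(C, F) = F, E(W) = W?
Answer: 1608 + 2*sqrt(34)/3 ≈ 1611.9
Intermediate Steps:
K(o) = sqrt(17)*sqrt(o)/12 (K(o) = sqrt(o + o/16)/3 = sqrt(17*o/16)/3 = (sqrt(17)*sqrt(o)/4)/3 = sqrt(17)*sqrt(o)/12)
M = 8
M*(a + K(U(5, E(2)))) = 8*(201 + sqrt(17)*sqrt(2)/12) = 8*(201 + sqrt(34)/12) = 1608 + 2*sqrt(34)/3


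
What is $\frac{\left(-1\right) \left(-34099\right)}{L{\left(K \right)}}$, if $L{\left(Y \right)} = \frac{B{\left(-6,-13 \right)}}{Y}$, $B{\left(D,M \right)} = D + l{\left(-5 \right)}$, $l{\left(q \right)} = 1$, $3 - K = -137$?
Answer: $-954772$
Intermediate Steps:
$K = 140$ ($K = 3 - -137 = 3 + 137 = 140$)
$B{\left(D,M \right)} = 1 + D$ ($B{\left(D,M \right)} = D + 1 = 1 + D$)
$L{\left(Y \right)} = - \frac{5}{Y}$ ($L{\left(Y \right)} = \frac{1 - 6}{Y} = - \frac{5}{Y}$)
$\frac{\left(-1\right) \left(-34099\right)}{L{\left(K \right)}} = \frac{\left(-1\right) \left(-34099\right)}{\left(-5\right) \frac{1}{140}} = \frac{34099}{\left(-5\right) \frac{1}{140}} = \frac{34099}{- \frac{1}{28}} = 34099 \left(-28\right) = -954772$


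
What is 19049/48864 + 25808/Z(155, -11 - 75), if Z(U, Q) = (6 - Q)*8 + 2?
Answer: 212523379/6010272 ≈ 35.360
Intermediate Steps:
Z(U, Q) = 50 - 8*Q (Z(U, Q) = (48 - 8*Q) + 2 = 50 - 8*Q)
19049/48864 + 25808/Z(155, -11 - 75) = 19049/48864 + 25808/(50 - 8*(-11 - 75)) = 19049*(1/48864) + 25808/(50 - 8*(-86)) = 19049/48864 + 25808/(50 + 688) = 19049/48864 + 25808/738 = 19049/48864 + 25808*(1/738) = 19049/48864 + 12904/369 = 212523379/6010272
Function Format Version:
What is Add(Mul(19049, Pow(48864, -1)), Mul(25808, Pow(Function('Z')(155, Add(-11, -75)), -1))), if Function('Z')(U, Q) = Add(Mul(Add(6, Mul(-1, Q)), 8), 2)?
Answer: Rational(212523379, 6010272) ≈ 35.360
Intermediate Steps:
Function('Z')(U, Q) = Add(50, Mul(-8, Q)) (Function('Z')(U, Q) = Add(Add(48, Mul(-8, Q)), 2) = Add(50, Mul(-8, Q)))
Add(Mul(19049, Pow(48864, -1)), Mul(25808, Pow(Function('Z')(155, Add(-11, -75)), -1))) = Add(Mul(19049, Pow(48864, -1)), Mul(25808, Pow(Add(50, Mul(-8, Add(-11, -75))), -1))) = Add(Mul(19049, Rational(1, 48864)), Mul(25808, Pow(Add(50, Mul(-8, -86)), -1))) = Add(Rational(19049, 48864), Mul(25808, Pow(Add(50, 688), -1))) = Add(Rational(19049, 48864), Mul(25808, Pow(738, -1))) = Add(Rational(19049, 48864), Mul(25808, Rational(1, 738))) = Add(Rational(19049, 48864), Rational(12904, 369)) = Rational(212523379, 6010272)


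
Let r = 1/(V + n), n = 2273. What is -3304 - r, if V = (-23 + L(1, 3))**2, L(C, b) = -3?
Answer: -9743497/2949 ≈ -3304.0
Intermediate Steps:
V = 676 (V = (-23 - 3)**2 = (-26)**2 = 676)
r = 1/2949 (r = 1/(676 + 2273) = 1/2949 ≈ 0.00033910)
-3304 - r = -3304 - 1*1/2949 = -3304 - 1/2949 = -9743497/2949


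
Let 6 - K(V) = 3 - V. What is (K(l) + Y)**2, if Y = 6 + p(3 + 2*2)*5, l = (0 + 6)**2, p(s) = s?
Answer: 6400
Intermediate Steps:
l = 36 (l = 6**2 = 36)
K(V) = 3 + V (K(V) = 6 - (3 - V) = 6 + (-3 + V) = 3 + V)
Y = 41 (Y = 6 + (3 + 2*2)*5 = 6 + (3 + 4)*5 = 6 + 7*5 = 6 + 35 = 41)
(K(l) + Y)**2 = ((3 + 36) + 41)**2 = (39 + 41)**2 = 80**2 = 6400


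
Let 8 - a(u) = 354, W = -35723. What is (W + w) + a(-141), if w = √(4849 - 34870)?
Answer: -36069 + I*√30021 ≈ -36069.0 + 173.27*I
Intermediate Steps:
w = I*√30021 (w = √(-30021) = I*√30021 ≈ 173.27*I)
a(u) = -346 (a(u) = 8 - 1*354 = 8 - 354 = -346)
(W + w) + a(-141) = (-35723 + I*√30021) - 346 = -36069 + I*√30021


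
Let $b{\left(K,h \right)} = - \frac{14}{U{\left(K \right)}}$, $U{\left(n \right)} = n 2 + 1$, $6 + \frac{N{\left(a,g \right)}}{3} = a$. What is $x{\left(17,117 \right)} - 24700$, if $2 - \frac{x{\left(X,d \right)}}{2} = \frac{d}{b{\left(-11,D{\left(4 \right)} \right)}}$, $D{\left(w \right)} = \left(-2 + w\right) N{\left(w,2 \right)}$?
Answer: $-25047$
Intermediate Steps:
$N{\left(a,g \right)} = -18 + 3 a$
$D{\left(w \right)} = \left(-18 + 3 w\right) \left(-2 + w\right)$ ($D{\left(w \right)} = \left(-2 + w\right) \left(-18 + 3 w\right) = \left(-18 + 3 w\right) \left(-2 + w\right)$)
$U{\left(n \right)} = 1 + 2 n$ ($U{\left(n \right)} = 2 n + 1 = 1 + 2 n$)
$b{\left(K,h \right)} = - \frac{14}{1 + 2 K}$
$x{\left(X,d \right)} = 4 - 3 d$ ($x{\left(X,d \right)} = 4 - 2 \frac{d}{\left(-14\right) \frac{1}{1 + 2 \left(-11\right)}} = 4 - 2 \frac{d}{\left(-14\right) \frac{1}{1 - 22}} = 4 - 2 \frac{d}{\left(-14\right) \frac{1}{-21}} = 4 - 2 \frac{d}{\left(-14\right) \left(- \frac{1}{21}\right)} = 4 - 2 \frac{d}{\frac{2}{3}} = 4 - 2 d \frac{3}{2} = 4 - 2 \frac{3 d}{2} = 4 - 3 d$)
$x{\left(17,117 \right)} - 24700 = \left(4 - 351\right) - 24700 = -347 - 24700 = -25047$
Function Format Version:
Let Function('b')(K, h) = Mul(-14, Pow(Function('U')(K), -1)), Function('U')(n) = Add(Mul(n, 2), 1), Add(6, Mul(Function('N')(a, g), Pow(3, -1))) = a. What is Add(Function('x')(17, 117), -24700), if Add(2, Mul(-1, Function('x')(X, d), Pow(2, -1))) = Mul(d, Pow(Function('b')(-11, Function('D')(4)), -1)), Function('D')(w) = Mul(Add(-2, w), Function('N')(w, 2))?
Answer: -25047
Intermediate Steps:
Function('N')(a, g) = Add(-18, Mul(3, a))
Function('D')(w) = Mul(Add(-18, Mul(3, w)), Add(-2, w)) (Function('D')(w) = Mul(Add(-2, w), Add(-18, Mul(3, w))) = Mul(Add(-18, Mul(3, w)), Add(-2, w)))
Function('U')(n) = Add(1, Mul(2, n)) (Function('U')(n) = Add(Mul(2, n), 1) = Add(1, Mul(2, n)))
Function('b')(K, h) = Mul(-14, Pow(Add(1, Mul(2, K)), -1))
Function('x')(X, d) = Add(4, Mul(-3, d)) (Function('x')(X, d) = Add(4, Mul(-2, Mul(d, Pow(Mul(-14, Pow(Add(1, Mul(2, -11)), -1)), -1)))) = Add(4, Mul(-2, Mul(d, Pow(Mul(-14, Pow(Add(1, -22), -1)), -1)))) = Add(4, Mul(-2, Mul(d, Pow(Mul(-14, Pow(-21, -1)), -1)))) = Add(4, Mul(-2, Mul(d, Pow(Mul(-14, Rational(-1, 21)), -1)))) = Add(4, Mul(-2, Mul(d, Pow(Rational(2, 3), -1)))) = Add(4, Mul(-2, Mul(d, Rational(3, 2)))) = Add(4, Mul(-2, Mul(Rational(3, 2), d))) = Add(4, Mul(-3, d)))
Add(Function('x')(17, 117), -24700) = Add(Add(4, Mul(-3, 117)), -24700) = Add(Add(4, -351), -24700) = Add(-347, -24700) = -25047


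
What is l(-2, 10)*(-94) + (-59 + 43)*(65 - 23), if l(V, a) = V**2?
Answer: -1048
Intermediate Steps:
l(-2, 10)*(-94) + (-59 + 43)*(65 - 23) = (-2)**2*(-94) + (-59 + 43)*(65 - 23) = 4*(-94) - 16*42 = -376 - 672 = -1048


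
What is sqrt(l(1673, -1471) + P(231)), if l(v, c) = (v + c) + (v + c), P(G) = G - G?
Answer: 2*sqrt(101) ≈ 20.100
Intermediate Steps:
P(G) = 0
l(v, c) = 2*c + 2*v (l(v, c) = (c + v) + (c + v) = 2*c + 2*v)
sqrt(l(1673, -1471) + P(231)) = sqrt((2*(-1471) + 2*1673) + 0) = sqrt((-2942 + 3346) + 0) = sqrt(404 + 0) = sqrt(404) = 2*sqrt(101)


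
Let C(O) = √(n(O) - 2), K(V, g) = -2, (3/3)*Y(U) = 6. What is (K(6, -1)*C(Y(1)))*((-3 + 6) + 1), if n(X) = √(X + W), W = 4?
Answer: -8*√(-2 + √10) ≈ -8.6247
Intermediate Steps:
Y(U) = 6
n(X) = √(4 + X) (n(X) = √(X + 4) = √(4 + X))
C(O) = √(-2 + √(4 + O)) (C(O) = √(√(4 + O) - 2) = √(-2 + √(4 + O)))
(K(6, -1)*C(Y(1)))*((-3 + 6) + 1) = (-2*√(-2 + √(4 + 6)))*((-3 + 6) + 1) = (-2*√(-2 + √10))*(3 + 1) = -2*√(-2 + √10)*4 = -8*√(-2 + √10)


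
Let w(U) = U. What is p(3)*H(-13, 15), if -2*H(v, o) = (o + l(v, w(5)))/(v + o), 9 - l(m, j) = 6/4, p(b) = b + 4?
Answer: -315/8 ≈ -39.375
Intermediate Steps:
p(b) = 4 + b
l(m, j) = 15/2 (l(m, j) = 9 - 6/4 = 9 - 1*3/2 = 9 - 3/2 = 15/2)
H(v, o) = -(15/2 + o)/(2*(o + v)) (H(v, o) = -(o + 15/2)/(2*(v + o)) = -(15/2 + o)/(2*(o + v)))
p(3)*H(-13, 15) = (4 + 3)*((-15/4 - 1/2*15)/(15 - 13)) = 7*((-15/4 - 15/2)/2) = 7*((1/2)*(-45/4)) = 7*(-45/8) = -315/8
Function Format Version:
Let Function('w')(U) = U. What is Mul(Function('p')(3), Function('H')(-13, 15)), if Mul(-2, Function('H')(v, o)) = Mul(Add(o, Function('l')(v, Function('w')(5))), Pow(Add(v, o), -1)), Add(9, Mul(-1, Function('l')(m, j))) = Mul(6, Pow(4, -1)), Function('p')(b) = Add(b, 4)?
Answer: Rational(-315, 8) ≈ -39.375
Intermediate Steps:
Function('p')(b) = Add(4, b)
Function('l')(m, j) = Rational(15, 2) (Function('l')(m, j) = Add(9, Mul(-1, Mul(6, Pow(4, -1)))) = Add(9, Mul(-1, Mul(6, Rational(1, 4)))) = Add(9, Mul(-1, Rational(3, 2))) = Add(9, Rational(-3, 2)) = Rational(15, 2))
Function('H')(v, o) = Mul(Rational(-1, 2), Pow(Add(o, v), -1), Add(Rational(15, 2), o)) (Function('H')(v, o) = Mul(Rational(-1, 2), Mul(Add(o, Rational(15, 2)), Pow(Add(v, o), -1))) = Mul(Rational(-1, 2), Mul(Add(Rational(15, 2), o), Pow(Add(o, v), -1))) = Mul(Rational(-1, 2), Mul(Pow(Add(o, v), -1), Add(Rational(15, 2), o))) = Mul(Rational(-1, 2), Pow(Add(o, v), -1), Add(Rational(15, 2), o)))
Mul(Function('p')(3), Function('H')(-13, 15)) = Mul(Add(4, 3), Mul(Pow(Add(15, -13), -1), Add(Rational(-15, 4), Mul(Rational(-1, 2), 15)))) = Mul(7, Mul(Pow(2, -1), Add(Rational(-15, 4), Rational(-15, 2)))) = Mul(7, Mul(Rational(1, 2), Rational(-45, 4))) = Mul(7, Rational(-45, 8)) = Rational(-315, 8)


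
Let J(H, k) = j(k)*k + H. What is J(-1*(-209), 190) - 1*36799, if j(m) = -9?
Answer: -38300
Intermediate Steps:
J(H, k) = H - 9*k (J(H, k) = -9*k + H = H - 9*k)
J(-1*(-209), 190) - 1*36799 = (-1*(-209) - 9*190) - 1*36799 = (209 - 1710) - 36799 = -1501 - 36799 = -38300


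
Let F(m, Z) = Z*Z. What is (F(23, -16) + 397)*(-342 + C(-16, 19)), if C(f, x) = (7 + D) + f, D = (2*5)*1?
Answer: -222673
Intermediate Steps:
F(m, Z) = Z²
D = 10 (D = 10*1 = 10)
C(f, x) = 17 + f (C(f, x) = (7 + 10) + f = 17 + f)
(F(23, -16) + 397)*(-342 + C(-16, 19)) = ((-16)² + 397)*(-342 + (17 - 16)) = (256 + 397)*(-342 + 1) = 653*(-341) = -222673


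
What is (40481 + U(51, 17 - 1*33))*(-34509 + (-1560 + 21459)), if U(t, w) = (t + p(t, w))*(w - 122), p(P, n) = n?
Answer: -520861110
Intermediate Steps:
U(t, w) = (-122 + w)*(t + w) (U(t, w) = (t + w)*(w - 122) = (t + w)*(-122 + w) = (-122 + w)*(t + w))
(40481 + U(51, 17 - 1*33))*(-34509 + (-1560 + 21459)) = (40481 + ((17 - 1*33)² - 122*51 - 122*(17 - 1*33) + 51*(17 - 1*33)))*(-34509 + (-1560 + 21459)) = (40481 + ((17 - 33)² - 6222 - 122*(17 - 33) + 51*(17 - 33)))*(-34509 + 19899) = (40481 + ((-16)² - 6222 - 122*(-16) + 51*(-16)))*(-14610) = (40481 + (256 - 6222 + 1952 - 816))*(-14610) = (40481 - 4830)*(-14610) = 35651*(-14610) = -520861110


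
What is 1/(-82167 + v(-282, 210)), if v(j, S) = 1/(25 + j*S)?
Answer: -59195/4863875566 ≈ -1.2170e-5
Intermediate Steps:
v(j, S) = 1/(25 + S*j)
1/(-82167 + v(-282, 210)) = 1/(-82167 + 1/(25 + 210*(-282))) = 1/(-82167 + 1/(25 - 59220)) = 1/(-82167 + 1/(-59195)) = 1/(-82167 - 1/59195) = 1/(-4863875566/59195) = -59195/4863875566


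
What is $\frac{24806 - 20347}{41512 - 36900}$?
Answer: $\frac{4459}{4612} \approx 0.96683$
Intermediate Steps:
$\frac{24806 - 20347}{41512 - 36900} = \frac{4459}{4612}$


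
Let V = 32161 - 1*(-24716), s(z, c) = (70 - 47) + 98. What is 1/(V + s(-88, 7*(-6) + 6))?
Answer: 1/56998 ≈ 1.7544e-5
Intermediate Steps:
s(z, c) = 121 (s(z, c) = 23 + 98 = 121)
V = 56877 (V = 32161 + 24716 = 56877)
1/(V + s(-88, 7*(-6) + 6)) = 1/(56877 + 121) = 1/56998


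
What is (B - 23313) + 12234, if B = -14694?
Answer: -25773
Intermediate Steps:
(B - 23313) + 12234 = (-14694 - 23313) + 12234 = -38007 + 12234 = -25773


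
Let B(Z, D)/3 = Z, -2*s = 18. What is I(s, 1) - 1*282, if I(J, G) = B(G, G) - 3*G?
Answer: -282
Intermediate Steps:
s = -9 (s = -1/2*18 = -9)
B(Z, D) = 3*Z
I(J, G) = 0 (I(J, G) = 3*G - 3*G = 0)
I(s, 1) - 1*282 = 0 - 1*282 = 0 - 282 = -282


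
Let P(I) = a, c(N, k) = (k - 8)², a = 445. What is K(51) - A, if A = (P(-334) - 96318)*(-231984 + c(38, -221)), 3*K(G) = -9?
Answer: -17213326042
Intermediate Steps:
c(N, k) = (-8 + k)²
K(G) = -3 (K(G) = (⅓)*(-9) = -3)
P(I) = 445
A = 17213326039 (A = (445 - 96318)*(-231984 + (-8 - 221)²) = -95873*(-231984 + (-229)²) = -95873*(-231984 + 52441) = -95873*(-179543) = 17213326039)
K(51) - A = -3 - 1*17213326039 = -3 - 17213326039 = -17213326042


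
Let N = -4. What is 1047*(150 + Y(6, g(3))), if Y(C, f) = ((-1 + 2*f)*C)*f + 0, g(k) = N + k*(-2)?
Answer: 1476270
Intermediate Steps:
g(k) = -4 - 2*k (g(k) = -4 + k*(-2) = -4 - 2*k)
Y(C, f) = C*f*(-1 + 2*f) (Y(C, f) = (C*(-1 + 2*f))*f + 0 = C*f*(-1 + 2*f) + 0 = C*f*(-1 + 2*f))
1047*(150 + Y(6, g(3))) = 1047*(150 + 6*(-4 - 2*3)*(-1 + 2*(-4 - 2*3))) = 1047*(150 + 6*(-4 - 6)*(-1 + 2*(-4 - 6))) = 1047*(150 + 6*(-10)*(-1 + 2*(-10))) = 1047*(150 + 6*(-10)*(-1 - 20)) = 1047*(150 + 6*(-10)*(-21)) = 1047*(150 + 1260) = 1047*1410 = 1476270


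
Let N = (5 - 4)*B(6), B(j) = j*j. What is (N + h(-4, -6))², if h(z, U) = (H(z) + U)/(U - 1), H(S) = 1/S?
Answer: 1067089/784 ≈ 1361.1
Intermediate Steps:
H(S) = 1/S
B(j) = j²
N = 36 (N = (5 - 4)*6² = 1*36 = 36)
h(z, U) = (U + 1/z)/(-1 + U) (h(z, U) = (1/z + U)/(U - 1) = (U + 1/z)/(-1 + U))
(N + h(-4, -6))² = (36 + (1 - 6*(-4))/((-4)*(-1 - 6)))² = (36 - ¼*(1 + 24)/(-7))² = (36 - ¼*(-⅐)*25)² = (36 + 25/28)² = (1033/28)² = 1067089/784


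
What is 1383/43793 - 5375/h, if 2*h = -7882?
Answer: 240837778/172588213 ≈ 1.3954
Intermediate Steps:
h = -3941 (h = (½)*(-7882) = -3941)
1383/43793 - 5375/h = 1383/43793 - 5375/(-3941) = 1383*(1/43793) - 5375*(-1/3941) = 1383/43793 + 5375/3941 = 240837778/172588213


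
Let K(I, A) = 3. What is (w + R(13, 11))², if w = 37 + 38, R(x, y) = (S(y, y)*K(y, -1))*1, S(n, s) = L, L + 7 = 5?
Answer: 4761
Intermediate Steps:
L = -2 (L = -7 + 5 = -2)
S(n, s) = -2
R(x, y) = -6 (R(x, y) = -2*3*1 = -6*1 = -6)
w = 75
(w + R(13, 11))² = (75 - 6)² = 69² = 4761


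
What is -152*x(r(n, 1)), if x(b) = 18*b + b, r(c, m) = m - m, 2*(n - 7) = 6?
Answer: 0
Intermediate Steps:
n = 10 (n = 7 + (½)*6 = 7 + 3 = 10)
r(c, m) = 0
x(b) = 19*b
-152*x(r(n, 1)) = -2888*0 = -152*0 = 0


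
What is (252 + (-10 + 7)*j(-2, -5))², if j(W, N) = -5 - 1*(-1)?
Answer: 69696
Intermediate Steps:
j(W, N) = -4 (j(W, N) = -5 + 1 = -4)
(252 + (-10 + 7)*j(-2, -5))² = (252 + (-10 + 7)*(-4))² = (252 - 3*(-4))² = (252 + 12)² = 264² = 69696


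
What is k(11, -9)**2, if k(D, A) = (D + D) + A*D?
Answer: 5929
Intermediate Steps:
k(D, A) = 2*D + A*D
k(11, -9)**2 = (11*(2 - 9))**2 = (11*(-7))**2 = (-77)**2 = 5929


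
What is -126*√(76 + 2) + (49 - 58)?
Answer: -9 - 126*√78 ≈ -1121.8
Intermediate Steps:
-126*√(76 + 2) + (49 - 58) = -126*√78 - 9 = -9 - 126*√78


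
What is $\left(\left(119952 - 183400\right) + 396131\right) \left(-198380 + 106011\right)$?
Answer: $-30729596027$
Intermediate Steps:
$\left(\left(119952 - 183400\right) + 396131\right) \left(-198380 + 106011\right) = \left(\left(119952 - 183400\right) + 396131\right) \left(-92369\right) = \left(-63448 + 396131\right) \left(-92369\right) = 332683 \left(-92369\right) = -30729596027$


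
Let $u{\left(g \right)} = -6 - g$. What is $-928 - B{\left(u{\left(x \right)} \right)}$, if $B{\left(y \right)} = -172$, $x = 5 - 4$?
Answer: $-756$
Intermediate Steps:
$x = 1$ ($x = 5 - 4 = 1$)
$-928 - B{\left(u{\left(x \right)} \right)} = -928 - -172 = -928 + 172 = -756$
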